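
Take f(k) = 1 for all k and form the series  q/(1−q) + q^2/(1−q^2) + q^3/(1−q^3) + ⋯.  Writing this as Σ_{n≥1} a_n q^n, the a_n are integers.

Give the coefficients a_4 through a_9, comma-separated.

[q^4] f(4)=1,f(2)=1,f(1)=1 ⇒ 3
q^5  k|5↦f(k): 5:1 1:1  a_5=2
n=6: 1·6 2·3 3·2 6·1  f→[1+1+1+1]=4
q^7  k|7↦f(k): 7:1 1:1  a_7=2
d|8:{1,2,4,8}  Σf=1+1+1+1=4
d|9:{1,3,9}  Σf=1+1+1=3

3, 2, 4, 2, 4, 3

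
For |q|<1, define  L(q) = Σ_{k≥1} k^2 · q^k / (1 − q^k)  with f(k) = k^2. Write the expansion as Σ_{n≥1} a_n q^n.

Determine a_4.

a_4 = 21

[q^4] f(1)=1,f(2)=4,f(4)=16 ⇒ 21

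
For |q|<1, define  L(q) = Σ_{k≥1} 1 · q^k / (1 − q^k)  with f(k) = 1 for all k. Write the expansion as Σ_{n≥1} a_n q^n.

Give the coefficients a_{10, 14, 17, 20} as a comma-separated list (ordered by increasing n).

[q^10] f(10)=1,f(5)=1,f(2)=1,f(1)=1 ⇒ 4
d|14:{14,7,2,1}  Σf=1+1+1+1=4
q^17  k|17↦f(k): 1:1 17:1  a_17=2
n=20: 20·1 10·2 5·4 4·5 2·10 1·20  f→[1+1+1+1+1+1]=6

4, 4, 2, 6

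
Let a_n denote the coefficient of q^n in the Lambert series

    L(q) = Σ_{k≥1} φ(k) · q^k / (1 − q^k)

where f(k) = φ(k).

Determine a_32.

q^32  k|32↦φ(k): 32:16 16:8 8:4 4:2 2:1 1:1  a_32=32

a_32 = 32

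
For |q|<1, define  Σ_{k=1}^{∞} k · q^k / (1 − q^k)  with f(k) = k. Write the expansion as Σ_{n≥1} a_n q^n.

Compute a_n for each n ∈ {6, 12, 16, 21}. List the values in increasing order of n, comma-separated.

12, 28, 31, 32

q^6  k|6↦f(k): 1:1 2:2 3:3 6:6  a_6=12
q^12  k|12↦f(k): 1:1 2:2 3:3 4:4 6:6 12:12  a_12=28
d|16:{1,2,4,8,16}  Σf=1+2+4+8+16=31
d|21:{1,3,7,21}  Σf=1+3+7+21=32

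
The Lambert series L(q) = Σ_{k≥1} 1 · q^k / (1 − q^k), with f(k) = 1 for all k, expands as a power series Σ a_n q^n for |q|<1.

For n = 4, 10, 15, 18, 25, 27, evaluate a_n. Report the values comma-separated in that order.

[q^4] f(4)=1,f(2)=1,f(1)=1 ⇒ 3
[q^10] f(1)=1,f(2)=1,f(5)=1,f(10)=1 ⇒ 4
d|15:{1,3,5,15}  Σf=1+1+1+1=4
n=18: 1·18 2·9 3·6 6·3 9·2 18·1  f→[1+1+1+1+1+1]=6
q^25  k|25↦f(k): 1:1 5:1 25:1  a_25=3
d|27:{27,9,3,1}  Σf=1+1+1+1=4

3, 4, 4, 6, 3, 4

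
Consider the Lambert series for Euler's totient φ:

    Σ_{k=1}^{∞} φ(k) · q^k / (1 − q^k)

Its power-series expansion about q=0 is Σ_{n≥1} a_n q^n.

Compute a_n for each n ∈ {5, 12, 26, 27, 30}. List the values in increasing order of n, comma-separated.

[q^5] φ(1)=1,φ(5)=4 ⇒ 5
q^12  k|12↦φ(k): 1:1 2:1 3:2 4:2 6:2 12:4  a_12=12
[q^26] φ(26)=12,φ(13)=12,φ(2)=1,φ(1)=1 ⇒ 26
n=27: 1·27 3·9 9·3 27·1  φ→[1+2+6+18]=27
d|30:{1,2,3,5,6,10,15,30}  Σφ=1+1+2+4+2+4+8+8=30

5, 12, 26, 27, 30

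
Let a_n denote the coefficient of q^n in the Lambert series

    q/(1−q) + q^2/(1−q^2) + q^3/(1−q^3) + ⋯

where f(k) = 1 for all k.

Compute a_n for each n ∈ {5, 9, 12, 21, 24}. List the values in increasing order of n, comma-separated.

d|5:{1,5}  Σf=1+1=2
n=9: 9·1 3·3 1·9  f→[1+1+1]=3
q^12  k|12↦f(k): 12:1 6:1 4:1 3:1 2:1 1:1  a_12=6
[q^21] f(21)=1,f(7)=1,f(3)=1,f(1)=1 ⇒ 4
d|24:{1,2,3,4,6,8,12,24}  Σf=1+1+1+1+1+1+1+1=8

2, 3, 6, 4, 8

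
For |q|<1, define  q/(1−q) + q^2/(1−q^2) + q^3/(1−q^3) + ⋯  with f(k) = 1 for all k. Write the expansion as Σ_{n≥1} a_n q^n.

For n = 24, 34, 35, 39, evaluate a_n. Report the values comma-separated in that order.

8, 4, 4, 4

q^24  k|24↦f(k): 24:1 12:1 8:1 6:1 4:1 3:1 2:1 1:1  a_24=8
[q^34] f(1)=1,f(2)=1,f(17)=1,f(34)=1 ⇒ 4
n=35: 35·1 7·5 5·7 1·35  f→[1+1+1+1]=4
[q^39] f(39)=1,f(13)=1,f(3)=1,f(1)=1 ⇒ 4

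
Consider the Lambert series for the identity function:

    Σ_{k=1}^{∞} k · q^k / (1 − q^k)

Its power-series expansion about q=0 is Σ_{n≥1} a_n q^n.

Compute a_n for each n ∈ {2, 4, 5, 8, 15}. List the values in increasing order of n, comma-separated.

[q^2] f(2)=2,f(1)=1 ⇒ 3
d|4:{4,2,1}  Σf=4+2+1=7
n=5: 1·5 5·1  f→[1+5]=6
q^8  k|8↦f(k): 1:1 2:2 4:4 8:8  a_8=15
q^15  k|15↦f(k): 15:15 5:5 3:3 1:1  a_15=24

3, 7, 6, 15, 24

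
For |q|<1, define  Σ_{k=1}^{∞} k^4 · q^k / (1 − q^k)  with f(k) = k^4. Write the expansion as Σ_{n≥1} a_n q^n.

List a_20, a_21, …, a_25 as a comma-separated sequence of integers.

q^20  k|20↦f(k): 20:160000 10:10000 5:625 4:256 2:16 1:1  a_20=170898
q^21  k|21↦f(k): 21:194481 7:2401 3:81 1:1  a_21=196964
[q^22] f(22)=234256,f(11)=14641,f(2)=16,f(1)=1 ⇒ 248914
q^23  k|23↦f(k): 1:1 23:279841  a_23=279842
[q^24] f(1)=1,f(2)=16,f(3)=81,f(4)=256,f(6)=1296,f(8)=4096,f(12)=20736,f(24)=331776 ⇒ 358258
d|25:{25,5,1}  Σf=390625+625+1=391251

170898, 196964, 248914, 279842, 358258, 391251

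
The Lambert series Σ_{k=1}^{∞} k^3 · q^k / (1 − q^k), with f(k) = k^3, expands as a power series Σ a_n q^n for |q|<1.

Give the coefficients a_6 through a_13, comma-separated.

252, 344, 585, 757, 1134, 1332, 2044, 2198

[q^6] f(1)=1,f(2)=8,f(3)=27,f(6)=216 ⇒ 252
n=7: 7·1 1·7  f→[343+1]=344
[q^8] f(1)=1,f(2)=8,f(4)=64,f(8)=512 ⇒ 585
n=9: 9·1 3·3 1·9  f→[729+27+1]=757
n=10: 10·1 5·2 2·5 1·10  f→[1000+125+8+1]=1134
q^11  k|11↦f(k): 11:1331 1:1  a_11=1332
[q^12] f(12)=1728,f(6)=216,f(4)=64,f(3)=27,f(2)=8,f(1)=1 ⇒ 2044
[q^13] f(1)=1,f(13)=2197 ⇒ 2198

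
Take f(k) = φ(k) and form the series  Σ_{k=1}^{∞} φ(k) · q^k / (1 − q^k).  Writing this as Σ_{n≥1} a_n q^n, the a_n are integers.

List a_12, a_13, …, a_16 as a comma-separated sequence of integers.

[q^12] φ(1)=1,φ(2)=1,φ(3)=2,φ(4)=2,φ(6)=2,φ(12)=4 ⇒ 12
q^13  k|13↦φ(k): 13:12 1:1  a_13=13
n=14: 14·1 7·2 2·7 1·14  φ→[6+6+1+1]=14
d|15:{15,5,3,1}  Σφ=8+4+2+1=15
d|16:{1,2,4,8,16}  Σφ=1+1+2+4+8=16

12, 13, 14, 15, 16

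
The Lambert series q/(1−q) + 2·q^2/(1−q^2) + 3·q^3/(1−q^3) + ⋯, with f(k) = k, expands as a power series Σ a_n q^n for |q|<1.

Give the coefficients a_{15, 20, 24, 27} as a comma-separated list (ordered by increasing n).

n=15: 15·1 5·3 3·5 1·15  f→[15+5+3+1]=24
[q^20] f(1)=1,f(2)=2,f(4)=4,f(5)=5,f(10)=10,f(20)=20 ⇒ 42
n=24: 24·1 12·2 8·3 6·4 4·6 3·8 2·12 1·24  f→[24+12+8+6+4+3+2+1]=60
[q^27] f(1)=1,f(3)=3,f(9)=9,f(27)=27 ⇒ 40

24, 42, 60, 40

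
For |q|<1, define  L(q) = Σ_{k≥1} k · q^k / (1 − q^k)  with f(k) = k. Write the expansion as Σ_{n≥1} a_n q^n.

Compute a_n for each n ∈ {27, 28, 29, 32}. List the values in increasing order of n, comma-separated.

d|27:{27,9,3,1}  Σf=27+9+3+1=40
n=28: 28·1 14·2 7·4 4·7 2·14 1·28  f→[28+14+7+4+2+1]=56
d|29:{29,1}  Σf=29+1=30
[q^32] f(32)=32,f(16)=16,f(8)=8,f(4)=4,f(2)=2,f(1)=1 ⇒ 63

40, 56, 30, 63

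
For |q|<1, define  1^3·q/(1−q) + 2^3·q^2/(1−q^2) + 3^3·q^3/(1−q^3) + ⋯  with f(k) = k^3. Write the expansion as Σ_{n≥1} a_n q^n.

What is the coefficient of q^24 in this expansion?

a_24 = 16380

q^24  k|24↦f(k): 24:13824 12:1728 8:512 6:216 4:64 3:27 2:8 1:1  a_24=16380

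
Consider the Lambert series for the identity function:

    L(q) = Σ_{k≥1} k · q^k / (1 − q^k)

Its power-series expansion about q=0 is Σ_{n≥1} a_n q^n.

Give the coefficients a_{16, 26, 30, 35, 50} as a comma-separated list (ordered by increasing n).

[q^16] f(1)=1,f(2)=2,f(4)=4,f(8)=8,f(16)=16 ⇒ 31
q^26  k|26↦f(k): 1:1 2:2 13:13 26:26  a_26=42
q^30  k|30↦f(k): 30:30 15:15 10:10 6:6 5:5 3:3 2:2 1:1  a_30=72
d|35:{1,5,7,35}  Σf=1+5+7+35=48
d|50:{50,25,10,5,2,1}  Σf=50+25+10+5+2+1=93

31, 42, 72, 48, 93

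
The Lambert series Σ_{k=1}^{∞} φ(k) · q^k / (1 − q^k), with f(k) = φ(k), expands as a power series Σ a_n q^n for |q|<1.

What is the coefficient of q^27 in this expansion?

d|27:{1,3,9,27}  Σφ=1+2+6+18=27

a_27 = 27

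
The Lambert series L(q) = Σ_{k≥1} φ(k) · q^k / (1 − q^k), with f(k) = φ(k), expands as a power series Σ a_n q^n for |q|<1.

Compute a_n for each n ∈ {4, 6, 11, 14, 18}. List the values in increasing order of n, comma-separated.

d|4:{4,2,1}  Σφ=2+1+1=4
[q^6] φ(1)=1,φ(2)=1,φ(3)=2,φ(6)=2 ⇒ 6
n=11: 1·11 11·1  φ→[1+10]=11
q^14  k|14↦φ(k): 1:1 2:1 7:6 14:6  a_14=14
[q^18] φ(18)=6,φ(9)=6,φ(6)=2,φ(3)=2,φ(2)=1,φ(1)=1 ⇒ 18

4, 6, 11, 14, 18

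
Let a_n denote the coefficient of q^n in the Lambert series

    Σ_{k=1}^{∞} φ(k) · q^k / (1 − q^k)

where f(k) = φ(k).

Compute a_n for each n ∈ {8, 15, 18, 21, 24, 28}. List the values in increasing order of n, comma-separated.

[q^8] φ(1)=1,φ(2)=1,φ(4)=2,φ(8)=4 ⇒ 8
q^15  k|15↦φ(k): 15:8 5:4 3:2 1:1  a_15=15
[q^18] φ(1)=1,φ(2)=1,φ(3)=2,φ(6)=2,φ(9)=6,φ(18)=6 ⇒ 18
[q^21] φ(21)=12,φ(7)=6,φ(3)=2,φ(1)=1 ⇒ 21
d|24:{24,12,8,6,4,3,2,1}  Σφ=8+4+4+2+2+2+1+1=24
n=28: 28·1 14·2 7·4 4·7 2·14 1·28  φ→[12+6+6+2+1+1]=28

8, 15, 18, 21, 24, 28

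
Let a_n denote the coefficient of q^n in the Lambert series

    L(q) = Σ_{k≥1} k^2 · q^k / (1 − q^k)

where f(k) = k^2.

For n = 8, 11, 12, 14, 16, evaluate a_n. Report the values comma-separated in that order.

d|8:{1,2,4,8}  Σf=1+4+16+64=85
d|11:{11,1}  Σf=121+1=122
d|12:{12,6,4,3,2,1}  Σf=144+36+16+9+4+1=210
n=14: 1·14 2·7 7·2 14·1  f→[1+4+49+196]=250
d|16:{1,2,4,8,16}  Σf=1+4+16+64+256=341

85, 122, 210, 250, 341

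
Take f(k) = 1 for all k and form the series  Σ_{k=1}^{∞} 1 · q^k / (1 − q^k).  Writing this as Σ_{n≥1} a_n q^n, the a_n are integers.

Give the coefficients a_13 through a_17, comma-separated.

2, 4, 4, 5, 2

q^13  k|13↦f(k): 13:1 1:1  a_13=2
n=14: 1·14 2·7 7·2 14·1  f→[1+1+1+1]=4
q^15  k|15↦f(k): 15:1 5:1 3:1 1:1  a_15=4
[q^16] f(16)=1,f(8)=1,f(4)=1,f(2)=1,f(1)=1 ⇒ 5
[q^17] f(1)=1,f(17)=1 ⇒ 2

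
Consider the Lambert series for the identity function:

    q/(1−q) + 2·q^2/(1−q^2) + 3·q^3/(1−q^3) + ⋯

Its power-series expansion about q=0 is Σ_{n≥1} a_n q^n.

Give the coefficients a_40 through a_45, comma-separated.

90, 42, 96, 44, 84, 78

d|40:{1,2,4,5,8,10,20,40}  Σf=1+2+4+5+8+10+20+40=90
[q^41] f(1)=1,f(41)=41 ⇒ 42
[q^42] f(42)=42,f(21)=21,f(14)=14,f(7)=7,f(6)=6,f(3)=3,f(2)=2,f(1)=1 ⇒ 96
d|43:{43,1}  Σf=43+1=44
[q^44] f(1)=1,f(2)=2,f(4)=4,f(11)=11,f(22)=22,f(44)=44 ⇒ 84
n=45: 45·1 15·3 9·5 5·9 3·15 1·45  f→[45+15+9+5+3+1]=78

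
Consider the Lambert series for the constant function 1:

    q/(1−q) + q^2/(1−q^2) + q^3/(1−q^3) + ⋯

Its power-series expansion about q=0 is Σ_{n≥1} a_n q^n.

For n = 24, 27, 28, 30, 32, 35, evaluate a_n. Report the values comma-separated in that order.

[q^24] f(24)=1,f(12)=1,f(8)=1,f(6)=1,f(4)=1,f(3)=1,f(2)=1,f(1)=1 ⇒ 8
[q^27] f(1)=1,f(3)=1,f(9)=1,f(27)=1 ⇒ 4
q^28  k|28↦f(k): 1:1 2:1 4:1 7:1 14:1 28:1  a_28=6
q^30  k|30↦f(k): 30:1 15:1 10:1 6:1 5:1 3:1 2:1 1:1  a_30=8
q^32  k|32↦f(k): 1:1 2:1 4:1 8:1 16:1 32:1  a_32=6
n=35: 1·35 5·7 7·5 35·1  f→[1+1+1+1]=4

8, 4, 6, 8, 6, 4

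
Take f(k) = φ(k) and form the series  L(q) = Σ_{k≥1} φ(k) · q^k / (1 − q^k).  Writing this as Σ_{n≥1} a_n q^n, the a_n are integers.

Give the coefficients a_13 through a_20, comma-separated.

[q^13] φ(13)=12,φ(1)=1 ⇒ 13
[q^14] φ(1)=1,φ(2)=1,φ(7)=6,φ(14)=6 ⇒ 14
[q^15] φ(1)=1,φ(3)=2,φ(5)=4,φ(15)=8 ⇒ 15
n=16: 1·16 2·8 4·4 8·2 16·1  φ→[1+1+2+4+8]=16
[q^17] φ(17)=16,φ(1)=1 ⇒ 17
n=18: 18·1 9·2 6·3 3·6 2·9 1·18  φ→[6+6+2+2+1+1]=18
[q^19] φ(19)=18,φ(1)=1 ⇒ 19
n=20: 1·20 2·10 4·5 5·4 10·2 20·1  φ→[1+1+2+4+4+8]=20

13, 14, 15, 16, 17, 18, 19, 20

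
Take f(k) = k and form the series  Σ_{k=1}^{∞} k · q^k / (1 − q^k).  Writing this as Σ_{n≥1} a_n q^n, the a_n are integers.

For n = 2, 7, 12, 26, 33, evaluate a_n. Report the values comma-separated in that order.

d|2:{1,2}  Σf=1+2=3
d|7:{1,7}  Σf=1+7=8
d|12:{1,2,3,4,6,12}  Σf=1+2+3+4+6+12=28
[q^26] f(1)=1,f(2)=2,f(13)=13,f(26)=26 ⇒ 42
d|33:{1,3,11,33}  Σf=1+3+11+33=48

3, 8, 28, 42, 48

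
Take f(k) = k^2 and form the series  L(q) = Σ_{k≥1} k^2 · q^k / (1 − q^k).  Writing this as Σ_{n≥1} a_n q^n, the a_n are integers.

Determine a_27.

a_27 = 820

q^27  k|27↦f(k): 27:729 9:81 3:9 1:1  a_27=820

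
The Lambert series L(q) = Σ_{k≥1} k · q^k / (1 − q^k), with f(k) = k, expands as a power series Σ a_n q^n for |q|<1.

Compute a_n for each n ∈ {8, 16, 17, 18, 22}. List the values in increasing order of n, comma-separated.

15, 31, 18, 39, 36

[q^8] f(1)=1,f(2)=2,f(4)=4,f(8)=8 ⇒ 15
q^16  k|16↦f(k): 1:1 2:2 4:4 8:8 16:16  a_16=31
n=17: 1·17 17·1  f→[1+17]=18
d|18:{18,9,6,3,2,1}  Σf=18+9+6+3+2+1=39
q^22  k|22↦f(k): 1:1 2:2 11:11 22:22  a_22=36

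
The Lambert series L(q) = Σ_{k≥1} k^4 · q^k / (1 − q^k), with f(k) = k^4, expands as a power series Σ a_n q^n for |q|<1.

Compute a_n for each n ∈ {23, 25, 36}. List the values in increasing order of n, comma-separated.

q^23  k|23↦f(k): 23:279841 1:1  a_23=279842
n=25: 25·1 5·5 1·25  f→[390625+625+1]=391251
n=36: 36·1 18·2 12·3 9·4 6·6 4·9 3·12 2·18 1·36  f→[1679616+104976+20736+6561+1296+256+81+16+1]=1813539

279842, 391251, 1813539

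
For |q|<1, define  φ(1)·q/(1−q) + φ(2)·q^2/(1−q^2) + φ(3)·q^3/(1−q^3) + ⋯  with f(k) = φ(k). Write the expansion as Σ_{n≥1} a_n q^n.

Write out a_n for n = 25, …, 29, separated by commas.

[q^25] φ(1)=1,φ(5)=4,φ(25)=20 ⇒ 25
d|26:{26,13,2,1}  Σφ=12+12+1+1=26
q^27  k|27↦φ(k): 27:18 9:6 3:2 1:1  a_27=27
d|28:{1,2,4,7,14,28}  Σφ=1+1+2+6+6+12=28
q^29  k|29↦φ(k): 1:1 29:28  a_29=29

25, 26, 27, 28, 29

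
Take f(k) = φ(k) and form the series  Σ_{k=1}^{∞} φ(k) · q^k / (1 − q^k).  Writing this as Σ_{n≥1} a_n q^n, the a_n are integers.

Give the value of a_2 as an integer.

n=2: 1·2 2·1  φ→[1+1]=2

a_2 = 2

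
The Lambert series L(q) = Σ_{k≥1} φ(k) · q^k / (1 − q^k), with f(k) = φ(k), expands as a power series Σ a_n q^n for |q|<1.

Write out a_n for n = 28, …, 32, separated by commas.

q^28  k|28↦φ(k): 28:12 14:6 7:6 4:2 2:1 1:1  a_28=28
q^29  k|29↦φ(k): 1:1 29:28  a_29=29
d|30:{30,15,10,6,5,3,2,1}  Σφ=8+8+4+2+4+2+1+1=30
n=31: 1·31 31·1  φ→[1+30]=31
d|32:{32,16,8,4,2,1}  Σφ=16+8+4+2+1+1=32

28, 29, 30, 31, 32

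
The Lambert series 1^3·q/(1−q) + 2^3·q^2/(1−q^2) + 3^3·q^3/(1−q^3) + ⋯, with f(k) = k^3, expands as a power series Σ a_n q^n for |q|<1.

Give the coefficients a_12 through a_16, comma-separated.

2044, 2198, 3096, 3528, 4681

q^12  k|12↦f(k): 12:1728 6:216 4:64 3:27 2:8 1:1  a_12=2044
[q^13] f(13)=2197,f(1)=1 ⇒ 2198
n=14: 14·1 7·2 2·7 1·14  f→[2744+343+8+1]=3096
d|15:{15,5,3,1}  Σf=3375+125+27+1=3528
d|16:{1,2,4,8,16}  Σf=1+8+64+512+4096=4681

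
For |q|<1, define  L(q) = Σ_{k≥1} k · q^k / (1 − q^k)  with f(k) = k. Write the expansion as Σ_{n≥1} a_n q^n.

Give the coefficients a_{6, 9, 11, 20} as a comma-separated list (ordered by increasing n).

12, 13, 12, 42

q^6  k|6↦f(k): 1:1 2:2 3:3 6:6  a_6=12
q^9  k|9↦f(k): 1:1 3:3 9:9  a_9=13
[q^11] f(11)=11,f(1)=1 ⇒ 12
q^20  k|20↦f(k): 1:1 2:2 4:4 5:5 10:10 20:20  a_20=42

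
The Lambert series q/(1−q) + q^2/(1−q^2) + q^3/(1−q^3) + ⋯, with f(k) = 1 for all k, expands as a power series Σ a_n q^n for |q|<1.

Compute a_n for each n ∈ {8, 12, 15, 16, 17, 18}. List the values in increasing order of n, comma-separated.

4, 6, 4, 5, 2, 6

n=8: 8·1 4·2 2·4 1·8  f→[1+1+1+1]=4
n=12: 1·12 2·6 3·4 4·3 6·2 12·1  f→[1+1+1+1+1+1]=6
[q^15] f(15)=1,f(5)=1,f(3)=1,f(1)=1 ⇒ 4
[q^16] f(1)=1,f(2)=1,f(4)=1,f(8)=1,f(16)=1 ⇒ 5
[q^17] f(17)=1,f(1)=1 ⇒ 2
[q^18] f(18)=1,f(9)=1,f(6)=1,f(3)=1,f(2)=1,f(1)=1 ⇒ 6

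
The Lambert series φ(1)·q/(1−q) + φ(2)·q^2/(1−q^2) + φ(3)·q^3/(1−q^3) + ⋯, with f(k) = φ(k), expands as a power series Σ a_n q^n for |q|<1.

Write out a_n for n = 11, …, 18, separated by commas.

n=11: 1·11 11·1  φ→[1+10]=11
n=12: 1·12 2·6 3·4 4·3 6·2 12·1  φ→[1+1+2+2+2+4]=12
[q^13] φ(1)=1,φ(13)=12 ⇒ 13
q^14  k|14↦φ(k): 1:1 2:1 7:6 14:6  a_14=14
[q^15] φ(1)=1,φ(3)=2,φ(5)=4,φ(15)=8 ⇒ 15
n=16: 1·16 2·8 4·4 8·2 16·1  φ→[1+1+2+4+8]=16
n=17: 17·1 1·17  φ→[16+1]=17
[q^18] φ(18)=6,φ(9)=6,φ(6)=2,φ(3)=2,φ(2)=1,φ(1)=1 ⇒ 18

11, 12, 13, 14, 15, 16, 17, 18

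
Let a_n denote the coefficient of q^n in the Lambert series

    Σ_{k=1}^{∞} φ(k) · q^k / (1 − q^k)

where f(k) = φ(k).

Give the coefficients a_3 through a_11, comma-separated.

d|3:{1,3}  Σφ=1+2=3
d|4:{1,2,4}  Σφ=1+1+2=4
d|5:{1,5}  Σφ=1+4=5
q^6  k|6↦φ(k): 6:2 3:2 2:1 1:1  a_6=6
d|7:{1,7}  Σφ=1+6=7
[q^8] φ(1)=1,φ(2)=1,φ(4)=2,φ(8)=4 ⇒ 8
n=9: 1·9 3·3 9·1  φ→[1+2+6]=9
[q^10] φ(10)=4,φ(5)=4,φ(2)=1,φ(1)=1 ⇒ 10
n=11: 1·11 11·1  φ→[1+10]=11

3, 4, 5, 6, 7, 8, 9, 10, 11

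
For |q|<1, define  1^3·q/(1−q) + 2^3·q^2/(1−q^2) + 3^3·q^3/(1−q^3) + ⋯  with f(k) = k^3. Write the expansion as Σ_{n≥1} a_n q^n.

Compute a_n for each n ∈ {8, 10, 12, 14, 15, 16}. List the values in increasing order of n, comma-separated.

585, 1134, 2044, 3096, 3528, 4681

q^8  k|8↦f(k): 1:1 2:8 4:64 8:512  a_8=585
q^10  k|10↦f(k): 10:1000 5:125 2:8 1:1  a_10=1134
[q^12] f(12)=1728,f(6)=216,f(4)=64,f(3)=27,f(2)=8,f(1)=1 ⇒ 2044
q^14  k|14↦f(k): 14:2744 7:343 2:8 1:1  a_14=3096
[q^15] f(1)=1,f(3)=27,f(5)=125,f(15)=3375 ⇒ 3528
d|16:{1,2,4,8,16}  Σf=1+8+64+512+4096=4681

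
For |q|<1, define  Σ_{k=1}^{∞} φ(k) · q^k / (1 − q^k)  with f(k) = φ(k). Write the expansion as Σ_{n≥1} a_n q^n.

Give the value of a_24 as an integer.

q^24  k|24↦φ(k): 24:8 12:4 8:4 6:2 4:2 3:2 2:1 1:1  a_24=24

a_24 = 24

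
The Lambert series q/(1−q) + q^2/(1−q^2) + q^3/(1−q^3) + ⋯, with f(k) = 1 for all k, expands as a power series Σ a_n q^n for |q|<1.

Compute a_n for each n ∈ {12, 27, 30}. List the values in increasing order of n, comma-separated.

n=12: 12·1 6·2 4·3 3·4 2·6 1·12  f→[1+1+1+1+1+1]=6
d|27:{1,3,9,27}  Σf=1+1+1+1=4
[q^30] f(1)=1,f(2)=1,f(3)=1,f(5)=1,f(6)=1,f(10)=1,f(15)=1,f(30)=1 ⇒ 8

6, 4, 8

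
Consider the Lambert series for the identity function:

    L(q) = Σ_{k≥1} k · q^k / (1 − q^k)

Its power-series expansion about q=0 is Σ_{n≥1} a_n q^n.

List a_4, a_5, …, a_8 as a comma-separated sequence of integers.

[q^4] f(4)=4,f(2)=2,f(1)=1 ⇒ 7
n=5: 1·5 5·1  f→[1+5]=6
[q^6] f(1)=1,f(2)=2,f(3)=3,f(6)=6 ⇒ 12
d|7:{7,1}  Σf=7+1=8
q^8  k|8↦f(k): 1:1 2:2 4:4 8:8  a_8=15

7, 6, 12, 8, 15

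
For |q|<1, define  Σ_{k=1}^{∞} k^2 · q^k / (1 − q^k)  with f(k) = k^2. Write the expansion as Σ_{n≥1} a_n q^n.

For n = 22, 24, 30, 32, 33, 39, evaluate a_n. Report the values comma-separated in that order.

n=22: 22·1 11·2 2·11 1·22  f→[484+121+4+1]=610
[q^24] f(24)=576,f(12)=144,f(8)=64,f(6)=36,f(4)=16,f(3)=9,f(2)=4,f(1)=1 ⇒ 850
d|30:{30,15,10,6,5,3,2,1}  Σf=900+225+100+36+25+9+4+1=1300
d|32:{32,16,8,4,2,1}  Σf=1024+256+64+16+4+1=1365
[q^33] f(1)=1,f(3)=9,f(11)=121,f(33)=1089 ⇒ 1220
q^39  k|39↦f(k): 1:1 3:9 13:169 39:1521  a_39=1700

610, 850, 1300, 1365, 1220, 1700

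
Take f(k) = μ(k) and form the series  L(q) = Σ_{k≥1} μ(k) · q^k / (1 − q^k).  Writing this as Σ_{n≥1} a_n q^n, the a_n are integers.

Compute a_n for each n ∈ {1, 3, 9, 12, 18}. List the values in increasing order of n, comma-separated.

q^1  k|1↦μ(k): 1:1  a_1=1
q^3  k|3↦μ(k): 1:1 3:-1  a_3=0
n=9: 9·1 3·3 1·9  μ→[0+(-1)+1]=0
[q^12] μ(1)=1,μ(2)=-1,μ(3)=-1,μ(4)=0,μ(6)=1,μ(12)=0 ⇒ 0
[q^18] μ(1)=1,μ(2)=-1,μ(3)=-1,μ(6)=1,μ(9)=0,μ(18)=0 ⇒ 0

1, 0, 0, 0, 0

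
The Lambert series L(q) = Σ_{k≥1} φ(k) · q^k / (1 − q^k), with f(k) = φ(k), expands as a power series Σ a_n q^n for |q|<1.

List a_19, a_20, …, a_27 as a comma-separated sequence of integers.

d|19:{1,19}  Σφ=1+18=19
[q^20] φ(1)=1,φ(2)=1,φ(4)=2,φ(5)=4,φ(10)=4,φ(20)=8 ⇒ 20
d|21:{21,7,3,1}  Σφ=12+6+2+1=21
q^22  k|22↦φ(k): 1:1 2:1 11:10 22:10  a_22=22
d|23:{23,1}  Σφ=22+1=23
d|24:{1,2,3,4,6,8,12,24}  Σφ=1+1+2+2+2+4+4+8=24
q^25  k|25↦φ(k): 25:20 5:4 1:1  a_25=25
d|26:{26,13,2,1}  Σφ=12+12+1+1=26
q^27  k|27↦φ(k): 1:1 3:2 9:6 27:18  a_27=27

19, 20, 21, 22, 23, 24, 25, 26, 27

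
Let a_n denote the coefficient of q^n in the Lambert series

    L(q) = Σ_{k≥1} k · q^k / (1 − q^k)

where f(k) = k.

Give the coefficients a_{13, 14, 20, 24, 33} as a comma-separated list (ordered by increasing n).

14, 24, 42, 60, 48

q^13  k|13↦f(k): 13:13 1:1  a_13=14
d|14:{1,2,7,14}  Σf=1+2+7+14=24
[q^20] f(1)=1,f(2)=2,f(4)=4,f(5)=5,f(10)=10,f(20)=20 ⇒ 42
d|24:{24,12,8,6,4,3,2,1}  Σf=24+12+8+6+4+3+2+1=60
[q^33] f(33)=33,f(11)=11,f(3)=3,f(1)=1 ⇒ 48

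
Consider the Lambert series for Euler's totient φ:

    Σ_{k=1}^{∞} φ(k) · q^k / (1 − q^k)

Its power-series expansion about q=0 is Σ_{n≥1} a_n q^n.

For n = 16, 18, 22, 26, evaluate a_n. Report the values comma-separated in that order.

q^16  k|16↦φ(k): 16:8 8:4 4:2 2:1 1:1  a_16=16
q^18  k|18↦φ(k): 18:6 9:6 6:2 3:2 2:1 1:1  a_18=18
n=22: 1·22 2·11 11·2 22·1  φ→[1+1+10+10]=22
q^26  k|26↦φ(k): 1:1 2:1 13:12 26:12  a_26=26

16, 18, 22, 26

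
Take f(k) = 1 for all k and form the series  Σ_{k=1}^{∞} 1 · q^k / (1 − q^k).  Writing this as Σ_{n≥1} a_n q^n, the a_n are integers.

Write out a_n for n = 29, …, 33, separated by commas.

q^29  k|29↦f(k): 1:1 29:1  a_29=2
q^30  k|30↦f(k): 30:1 15:1 10:1 6:1 5:1 3:1 2:1 1:1  a_30=8
n=31: 1·31 31·1  f→[1+1]=2
[q^32] f(1)=1,f(2)=1,f(4)=1,f(8)=1,f(16)=1,f(32)=1 ⇒ 6
n=33: 33·1 11·3 3·11 1·33  f→[1+1+1+1]=4

2, 8, 2, 6, 4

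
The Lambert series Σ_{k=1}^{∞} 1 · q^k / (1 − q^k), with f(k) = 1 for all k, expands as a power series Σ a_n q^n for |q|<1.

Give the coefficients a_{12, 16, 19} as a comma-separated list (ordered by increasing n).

q^12  k|12↦f(k): 1:1 2:1 3:1 4:1 6:1 12:1  a_12=6
d|16:{16,8,4,2,1}  Σf=1+1+1+1+1=5
q^19  k|19↦f(k): 19:1 1:1  a_19=2

6, 5, 2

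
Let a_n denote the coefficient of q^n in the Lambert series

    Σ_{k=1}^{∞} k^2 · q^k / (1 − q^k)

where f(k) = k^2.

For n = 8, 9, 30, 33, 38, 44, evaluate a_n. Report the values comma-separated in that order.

q^8  k|8↦f(k): 8:64 4:16 2:4 1:1  a_8=85
d|9:{9,3,1}  Σf=81+9+1=91
n=30: 1·30 2·15 3·10 5·6 6·5 10·3 15·2 30·1  f→[1+4+9+25+36+100+225+900]=1300
q^33  k|33↦f(k): 1:1 3:9 11:121 33:1089  a_33=1220
[q^38] f(38)=1444,f(19)=361,f(2)=4,f(1)=1 ⇒ 1810
n=44: 44·1 22·2 11·4 4·11 2·22 1·44  f→[1936+484+121+16+4+1]=2562

85, 91, 1300, 1220, 1810, 2562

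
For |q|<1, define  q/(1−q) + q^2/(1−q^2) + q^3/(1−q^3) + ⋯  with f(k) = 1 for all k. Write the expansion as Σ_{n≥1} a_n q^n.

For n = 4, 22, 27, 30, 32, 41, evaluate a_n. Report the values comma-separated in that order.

3, 4, 4, 8, 6, 2

[q^4] f(1)=1,f(2)=1,f(4)=1 ⇒ 3
[q^22] f(22)=1,f(11)=1,f(2)=1,f(1)=1 ⇒ 4
n=27: 1·27 3·9 9·3 27·1  f→[1+1+1+1]=4
[q^30] f(1)=1,f(2)=1,f(3)=1,f(5)=1,f(6)=1,f(10)=1,f(15)=1,f(30)=1 ⇒ 8
[q^32] f(32)=1,f(16)=1,f(8)=1,f(4)=1,f(2)=1,f(1)=1 ⇒ 6
q^41  k|41↦f(k): 1:1 41:1  a_41=2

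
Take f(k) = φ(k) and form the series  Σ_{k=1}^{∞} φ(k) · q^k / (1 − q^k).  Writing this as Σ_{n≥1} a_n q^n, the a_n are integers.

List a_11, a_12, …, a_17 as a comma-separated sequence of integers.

d|11:{11,1}  Σφ=10+1=11
n=12: 12·1 6·2 4·3 3·4 2·6 1·12  φ→[4+2+2+2+1+1]=12
[q^13] φ(13)=12,φ(1)=1 ⇒ 13
q^14  k|14↦φ(k): 1:1 2:1 7:6 14:6  a_14=14
d|15:{1,3,5,15}  Σφ=1+2+4+8=15
d|16:{16,8,4,2,1}  Σφ=8+4+2+1+1=16
n=17: 17·1 1·17  φ→[16+1]=17

11, 12, 13, 14, 15, 16, 17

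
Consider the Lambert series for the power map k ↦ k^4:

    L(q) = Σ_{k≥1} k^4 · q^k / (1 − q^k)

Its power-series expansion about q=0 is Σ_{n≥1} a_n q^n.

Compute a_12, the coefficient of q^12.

n=12: 12·1 6·2 4·3 3·4 2·6 1·12  f→[20736+1296+256+81+16+1]=22386

a_12 = 22386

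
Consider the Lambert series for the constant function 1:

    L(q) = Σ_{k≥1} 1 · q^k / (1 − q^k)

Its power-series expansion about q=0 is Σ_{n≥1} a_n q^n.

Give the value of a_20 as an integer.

a_20 = 6

q^20  k|20↦f(k): 20:1 10:1 5:1 4:1 2:1 1:1  a_20=6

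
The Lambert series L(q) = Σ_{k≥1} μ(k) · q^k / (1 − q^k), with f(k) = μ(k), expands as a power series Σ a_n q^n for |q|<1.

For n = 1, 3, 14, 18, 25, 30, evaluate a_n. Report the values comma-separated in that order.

1, 0, 0, 0, 0, 0

q^1  k|1↦μ(k): 1:1  a_1=1
q^3  k|3↦μ(k): 1:1 3:-1  a_3=0
n=14: 1·14 2·7 7·2 14·1  μ→[1+(-1)+(-1)+1]=0
d|18:{1,2,3,6,9,18}  Σμ=1+(-1)+(-1)+1+0+0=0
d|25:{1,5,25}  Σμ=1+(-1)+0=0
n=30: 30·1 15·2 10·3 6·5 5·6 3·10 2·15 1·30  μ→[(-1)+1+1+1+(-1)+(-1)+(-1)+1]=0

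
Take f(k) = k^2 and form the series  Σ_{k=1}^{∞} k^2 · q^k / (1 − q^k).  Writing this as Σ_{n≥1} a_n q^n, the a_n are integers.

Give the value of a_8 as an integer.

d|8:{8,4,2,1}  Σf=64+16+4+1=85

a_8 = 85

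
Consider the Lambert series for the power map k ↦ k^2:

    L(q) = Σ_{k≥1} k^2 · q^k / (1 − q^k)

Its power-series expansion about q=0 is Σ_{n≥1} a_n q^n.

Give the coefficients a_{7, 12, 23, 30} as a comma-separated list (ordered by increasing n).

[q^7] f(1)=1,f(7)=49 ⇒ 50
d|12:{12,6,4,3,2,1}  Σf=144+36+16+9+4+1=210
[q^23] f(23)=529,f(1)=1 ⇒ 530
q^30  k|30↦f(k): 30:900 15:225 10:100 6:36 5:25 3:9 2:4 1:1  a_30=1300

50, 210, 530, 1300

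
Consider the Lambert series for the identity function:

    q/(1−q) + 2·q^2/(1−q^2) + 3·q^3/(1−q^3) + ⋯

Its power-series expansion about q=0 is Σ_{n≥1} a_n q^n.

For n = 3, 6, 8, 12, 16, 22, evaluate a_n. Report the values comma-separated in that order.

n=3: 3·1 1·3  f→[3+1]=4
q^6  k|6↦f(k): 6:6 3:3 2:2 1:1  a_6=12
q^8  k|8↦f(k): 8:8 4:4 2:2 1:1  a_8=15
[q^12] f(1)=1,f(2)=2,f(3)=3,f(4)=4,f(6)=6,f(12)=12 ⇒ 28
[q^16] f(16)=16,f(8)=8,f(4)=4,f(2)=2,f(1)=1 ⇒ 31
q^22  k|22↦f(k): 22:22 11:11 2:2 1:1  a_22=36

4, 12, 15, 28, 31, 36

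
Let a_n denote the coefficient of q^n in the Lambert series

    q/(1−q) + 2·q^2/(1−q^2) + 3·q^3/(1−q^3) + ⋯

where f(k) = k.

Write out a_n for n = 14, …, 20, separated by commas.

n=14: 14·1 7·2 2·7 1·14  f→[14+7+2+1]=24
q^15  k|15↦f(k): 1:1 3:3 5:5 15:15  a_15=24
n=16: 16·1 8·2 4·4 2·8 1·16  f→[16+8+4+2+1]=31
[q^17] f(17)=17,f(1)=1 ⇒ 18
d|18:{18,9,6,3,2,1}  Σf=18+9+6+3+2+1=39
[q^19] f(1)=1,f(19)=19 ⇒ 20
n=20: 20·1 10·2 5·4 4·5 2·10 1·20  f→[20+10+5+4+2+1]=42

24, 24, 31, 18, 39, 20, 42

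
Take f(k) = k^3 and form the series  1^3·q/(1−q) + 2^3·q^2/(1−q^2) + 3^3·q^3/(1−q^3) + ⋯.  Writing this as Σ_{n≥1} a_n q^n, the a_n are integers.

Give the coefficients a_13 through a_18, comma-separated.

2198, 3096, 3528, 4681, 4914, 6813

d|13:{13,1}  Σf=2197+1=2198
q^14  k|14↦f(k): 1:1 2:8 7:343 14:2744  a_14=3096
q^15  k|15↦f(k): 15:3375 5:125 3:27 1:1  a_15=3528
d|16:{16,8,4,2,1}  Σf=4096+512+64+8+1=4681
d|17:{1,17}  Σf=1+4913=4914
n=18: 1·18 2·9 3·6 6·3 9·2 18·1  f→[1+8+27+216+729+5832]=6813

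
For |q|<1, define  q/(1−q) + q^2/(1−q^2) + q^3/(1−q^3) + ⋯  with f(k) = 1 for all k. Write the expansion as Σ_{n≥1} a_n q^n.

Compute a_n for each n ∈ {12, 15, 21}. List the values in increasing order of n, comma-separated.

6, 4, 4

d|12:{1,2,3,4,6,12}  Σf=1+1+1+1+1+1=6
n=15: 1·15 3·5 5·3 15·1  f→[1+1+1+1]=4
d|21:{1,3,7,21}  Σf=1+1+1+1=4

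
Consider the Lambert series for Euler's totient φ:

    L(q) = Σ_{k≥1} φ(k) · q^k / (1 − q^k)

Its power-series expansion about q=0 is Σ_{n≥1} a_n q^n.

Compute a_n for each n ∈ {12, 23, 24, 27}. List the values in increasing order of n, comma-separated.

d|12:{1,2,3,4,6,12}  Σφ=1+1+2+2+2+4=12
d|23:{23,1}  Σφ=22+1=23
q^24  k|24↦φ(k): 1:1 2:1 3:2 4:2 6:2 8:4 12:4 24:8  a_24=24
q^27  k|27↦φ(k): 1:1 3:2 9:6 27:18  a_27=27

12, 23, 24, 27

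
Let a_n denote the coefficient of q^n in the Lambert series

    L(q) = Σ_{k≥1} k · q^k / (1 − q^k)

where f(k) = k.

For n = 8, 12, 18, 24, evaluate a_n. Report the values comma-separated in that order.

q^8  k|8↦f(k): 1:1 2:2 4:4 8:8  a_8=15
q^12  k|12↦f(k): 12:12 6:6 4:4 3:3 2:2 1:1  a_12=28
q^18  k|18↦f(k): 18:18 9:9 6:6 3:3 2:2 1:1  a_18=39
q^24  k|24↦f(k): 1:1 2:2 3:3 4:4 6:6 8:8 12:12 24:24  a_24=60

15, 28, 39, 60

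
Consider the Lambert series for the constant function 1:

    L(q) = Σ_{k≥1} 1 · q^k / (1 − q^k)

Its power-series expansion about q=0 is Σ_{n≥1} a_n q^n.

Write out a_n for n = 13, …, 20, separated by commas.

2, 4, 4, 5, 2, 6, 2, 6

d|13:{1,13}  Σf=1+1=2
d|14:{1,2,7,14}  Σf=1+1+1+1=4
d|15:{1,3,5,15}  Σf=1+1+1+1=4
d|16:{16,8,4,2,1}  Σf=1+1+1+1+1=5
n=17: 17·1 1·17  f→[1+1]=2
d|18:{18,9,6,3,2,1}  Σf=1+1+1+1+1+1=6
d|19:{1,19}  Σf=1+1=2
n=20: 20·1 10·2 5·4 4·5 2·10 1·20  f→[1+1+1+1+1+1]=6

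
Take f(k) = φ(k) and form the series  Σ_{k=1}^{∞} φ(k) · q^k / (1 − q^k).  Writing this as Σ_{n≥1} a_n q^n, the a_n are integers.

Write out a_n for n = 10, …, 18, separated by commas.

n=10: 10·1 5·2 2·5 1·10  φ→[4+4+1+1]=10
d|11:{11,1}  Σφ=10+1=11
n=12: 12·1 6·2 4·3 3·4 2·6 1·12  φ→[4+2+2+2+1+1]=12
q^13  k|13↦φ(k): 1:1 13:12  a_13=13
q^14  k|14↦φ(k): 14:6 7:6 2:1 1:1  a_14=14
[q^15] φ(1)=1,φ(3)=2,φ(5)=4,φ(15)=8 ⇒ 15
n=16: 1·16 2·8 4·4 8·2 16·1  φ→[1+1+2+4+8]=16
[q^17] φ(17)=16,φ(1)=1 ⇒ 17
d|18:{18,9,6,3,2,1}  Σφ=6+6+2+2+1+1=18

10, 11, 12, 13, 14, 15, 16, 17, 18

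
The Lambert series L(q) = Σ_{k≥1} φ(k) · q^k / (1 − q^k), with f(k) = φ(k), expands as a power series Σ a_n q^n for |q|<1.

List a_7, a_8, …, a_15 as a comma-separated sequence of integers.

[q^7] φ(1)=1,φ(7)=6 ⇒ 7
d|8:{8,4,2,1}  Σφ=4+2+1+1=8
[q^9] φ(9)=6,φ(3)=2,φ(1)=1 ⇒ 9
q^10  k|10↦φ(k): 10:4 5:4 2:1 1:1  a_10=10
[q^11] φ(11)=10,φ(1)=1 ⇒ 11
[q^12] φ(12)=4,φ(6)=2,φ(4)=2,φ(3)=2,φ(2)=1,φ(1)=1 ⇒ 12
q^13  k|13↦φ(k): 1:1 13:12  a_13=13
n=14: 14·1 7·2 2·7 1·14  φ→[6+6+1+1]=14
[q^15] φ(1)=1,φ(3)=2,φ(5)=4,φ(15)=8 ⇒ 15

7, 8, 9, 10, 11, 12, 13, 14, 15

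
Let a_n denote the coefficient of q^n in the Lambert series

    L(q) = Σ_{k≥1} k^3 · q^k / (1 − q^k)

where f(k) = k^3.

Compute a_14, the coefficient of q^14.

a_14 = 3096

q^14  k|14↦f(k): 14:2744 7:343 2:8 1:1  a_14=3096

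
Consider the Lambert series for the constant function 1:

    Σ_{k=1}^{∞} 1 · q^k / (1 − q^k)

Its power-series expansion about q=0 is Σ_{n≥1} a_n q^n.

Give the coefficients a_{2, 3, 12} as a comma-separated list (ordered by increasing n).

2, 2, 6

d|2:{1,2}  Σf=1+1=2
n=3: 1·3 3·1  f→[1+1]=2
q^12  k|12↦f(k): 1:1 2:1 3:1 4:1 6:1 12:1  a_12=6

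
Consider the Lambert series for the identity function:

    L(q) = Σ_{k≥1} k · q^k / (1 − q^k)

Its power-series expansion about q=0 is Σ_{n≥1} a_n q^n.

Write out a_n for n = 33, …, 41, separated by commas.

48, 54, 48, 91, 38, 60, 56, 90, 42

q^33  k|33↦f(k): 1:1 3:3 11:11 33:33  a_33=48
q^34  k|34↦f(k): 34:34 17:17 2:2 1:1  a_34=54
[q^35] f(1)=1,f(5)=5,f(7)=7,f(35)=35 ⇒ 48
q^36  k|36↦f(k): 1:1 2:2 3:3 4:4 6:6 9:9 12:12 18:18 36:36  a_36=91
[q^37] f(37)=37,f(1)=1 ⇒ 38
[q^38] f(1)=1,f(2)=2,f(19)=19,f(38)=38 ⇒ 60
n=39: 39·1 13·3 3·13 1·39  f→[39+13+3+1]=56
d|40:{40,20,10,8,5,4,2,1}  Σf=40+20+10+8+5+4+2+1=90
[q^41] f(41)=41,f(1)=1 ⇒ 42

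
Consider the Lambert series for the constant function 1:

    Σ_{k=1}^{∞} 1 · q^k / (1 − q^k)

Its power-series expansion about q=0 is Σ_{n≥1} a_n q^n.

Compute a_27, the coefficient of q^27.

n=27: 1·27 3·9 9·3 27·1  f→[1+1+1+1]=4

a_27 = 4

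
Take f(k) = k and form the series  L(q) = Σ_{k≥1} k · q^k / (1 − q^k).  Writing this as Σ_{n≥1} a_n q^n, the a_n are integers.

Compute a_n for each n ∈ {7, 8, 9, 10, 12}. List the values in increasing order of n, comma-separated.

n=7: 1·7 7·1  f→[1+7]=8
d|8:{8,4,2,1}  Σf=8+4+2+1=15
[q^9] f(1)=1,f(3)=3,f(9)=9 ⇒ 13
n=10: 1·10 2·5 5·2 10·1  f→[1+2+5+10]=18
[q^12] f(1)=1,f(2)=2,f(3)=3,f(4)=4,f(6)=6,f(12)=12 ⇒ 28

8, 15, 13, 18, 28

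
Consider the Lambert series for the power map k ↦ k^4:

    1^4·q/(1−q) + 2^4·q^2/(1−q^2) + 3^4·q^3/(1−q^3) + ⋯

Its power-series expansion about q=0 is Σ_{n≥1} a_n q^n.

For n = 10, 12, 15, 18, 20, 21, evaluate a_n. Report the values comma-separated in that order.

10642, 22386, 51332, 112931, 170898, 196964

q^10  k|10↦f(k): 1:1 2:16 5:625 10:10000  a_10=10642
[q^12] f(1)=1,f(2)=16,f(3)=81,f(4)=256,f(6)=1296,f(12)=20736 ⇒ 22386
d|15:{1,3,5,15}  Σf=1+81+625+50625=51332
[q^18] f(1)=1,f(2)=16,f(3)=81,f(6)=1296,f(9)=6561,f(18)=104976 ⇒ 112931
d|20:{1,2,4,5,10,20}  Σf=1+16+256+625+10000+160000=170898
[q^21] f(1)=1,f(3)=81,f(7)=2401,f(21)=194481 ⇒ 196964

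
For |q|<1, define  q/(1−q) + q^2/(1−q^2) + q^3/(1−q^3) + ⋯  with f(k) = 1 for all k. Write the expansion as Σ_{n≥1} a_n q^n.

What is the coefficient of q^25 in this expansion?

[q^25] f(1)=1,f(5)=1,f(25)=1 ⇒ 3

a_25 = 3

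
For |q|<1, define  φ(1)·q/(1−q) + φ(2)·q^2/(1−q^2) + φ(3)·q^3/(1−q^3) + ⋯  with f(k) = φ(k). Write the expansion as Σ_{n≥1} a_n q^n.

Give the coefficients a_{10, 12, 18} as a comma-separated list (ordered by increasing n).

[q^10] φ(1)=1,φ(2)=1,φ(5)=4,φ(10)=4 ⇒ 10
n=12: 1·12 2·6 3·4 4·3 6·2 12·1  φ→[1+1+2+2+2+4]=12
d|18:{1,2,3,6,9,18}  Σφ=1+1+2+2+6+6=18

10, 12, 18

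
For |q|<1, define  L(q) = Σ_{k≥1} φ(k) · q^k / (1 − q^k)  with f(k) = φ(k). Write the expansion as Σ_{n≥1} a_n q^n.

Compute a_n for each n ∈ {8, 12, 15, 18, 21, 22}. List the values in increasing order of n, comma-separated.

d|8:{1,2,4,8}  Σφ=1+1+2+4=8
[q^12] φ(12)=4,φ(6)=2,φ(4)=2,φ(3)=2,φ(2)=1,φ(1)=1 ⇒ 12
n=15: 1·15 3·5 5·3 15·1  φ→[1+2+4+8]=15
q^18  k|18↦φ(k): 18:6 9:6 6:2 3:2 2:1 1:1  a_18=18
q^21  k|21↦φ(k): 21:12 7:6 3:2 1:1  a_21=21
[q^22] φ(1)=1,φ(2)=1,φ(11)=10,φ(22)=10 ⇒ 22

8, 12, 15, 18, 21, 22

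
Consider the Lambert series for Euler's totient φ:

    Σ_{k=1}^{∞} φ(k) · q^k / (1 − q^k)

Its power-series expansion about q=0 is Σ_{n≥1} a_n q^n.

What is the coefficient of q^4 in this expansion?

q^4  k|4↦φ(k): 4:2 2:1 1:1  a_4=4

a_4 = 4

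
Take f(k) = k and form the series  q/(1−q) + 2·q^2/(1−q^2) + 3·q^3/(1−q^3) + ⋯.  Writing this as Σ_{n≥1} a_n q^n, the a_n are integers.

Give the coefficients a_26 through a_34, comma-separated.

42, 40, 56, 30, 72, 32, 63, 48, 54

d|26:{1,2,13,26}  Σf=1+2+13+26=42
q^27  k|27↦f(k): 1:1 3:3 9:9 27:27  a_27=40
q^28  k|28↦f(k): 1:1 2:2 4:4 7:7 14:14 28:28  a_28=56
q^29  k|29↦f(k): 1:1 29:29  a_29=30
d|30:{1,2,3,5,6,10,15,30}  Σf=1+2+3+5+6+10+15+30=72
d|31:{31,1}  Σf=31+1=32
q^32  k|32↦f(k): 32:32 16:16 8:8 4:4 2:2 1:1  a_32=63
n=33: 1·33 3·11 11·3 33·1  f→[1+3+11+33]=48
n=34: 1·34 2·17 17·2 34·1  f→[1+2+17+34]=54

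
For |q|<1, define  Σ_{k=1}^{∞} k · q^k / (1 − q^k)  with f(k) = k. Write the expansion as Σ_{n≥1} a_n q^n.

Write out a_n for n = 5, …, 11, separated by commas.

d|5:{1,5}  Σf=1+5=6
[q^6] f(6)=6,f(3)=3,f(2)=2,f(1)=1 ⇒ 12
d|7:{7,1}  Σf=7+1=8
d|8:{8,4,2,1}  Σf=8+4+2+1=15
d|9:{9,3,1}  Σf=9+3+1=13
q^10  k|10↦f(k): 1:1 2:2 5:5 10:10  a_10=18
[q^11] f(11)=11,f(1)=1 ⇒ 12

6, 12, 8, 15, 13, 18, 12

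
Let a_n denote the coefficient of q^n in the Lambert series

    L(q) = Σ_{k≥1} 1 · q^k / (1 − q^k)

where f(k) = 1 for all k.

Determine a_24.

[q^24] f(24)=1,f(12)=1,f(8)=1,f(6)=1,f(4)=1,f(3)=1,f(2)=1,f(1)=1 ⇒ 8

a_24 = 8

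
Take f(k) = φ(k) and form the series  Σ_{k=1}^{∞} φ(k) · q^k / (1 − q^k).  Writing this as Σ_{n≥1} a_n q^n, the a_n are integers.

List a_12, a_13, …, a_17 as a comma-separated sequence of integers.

d|12:{1,2,3,4,6,12}  Σφ=1+1+2+2+2+4=12
q^13  k|13↦φ(k): 1:1 13:12  a_13=13
d|14:{14,7,2,1}  Σφ=6+6+1+1=14
[q^15] φ(1)=1,φ(3)=2,φ(5)=4,φ(15)=8 ⇒ 15
d|16:{1,2,4,8,16}  Σφ=1+1+2+4+8=16
[q^17] φ(17)=16,φ(1)=1 ⇒ 17

12, 13, 14, 15, 16, 17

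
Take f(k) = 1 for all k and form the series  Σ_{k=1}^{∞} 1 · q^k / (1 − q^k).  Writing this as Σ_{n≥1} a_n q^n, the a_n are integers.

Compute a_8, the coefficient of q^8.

a_8 = 4

[q^8] f(8)=1,f(4)=1,f(2)=1,f(1)=1 ⇒ 4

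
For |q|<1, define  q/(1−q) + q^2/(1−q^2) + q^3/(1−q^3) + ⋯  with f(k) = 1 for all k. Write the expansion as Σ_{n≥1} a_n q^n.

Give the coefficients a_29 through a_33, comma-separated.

2, 8, 2, 6, 4

[q^29] f(1)=1,f(29)=1 ⇒ 2
[q^30] f(30)=1,f(15)=1,f(10)=1,f(6)=1,f(5)=1,f(3)=1,f(2)=1,f(1)=1 ⇒ 8
n=31: 31·1 1·31  f→[1+1]=2
d|32:{32,16,8,4,2,1}  Σf=1+1+1+1+1+1=6
[q^33] f(1)=1,f(3)=1,f(11)=1,f(33)=1 ⇒ 4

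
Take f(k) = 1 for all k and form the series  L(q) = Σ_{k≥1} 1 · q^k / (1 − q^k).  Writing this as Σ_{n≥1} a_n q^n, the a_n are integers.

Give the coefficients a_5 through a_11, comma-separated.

[q^5] f(1)=1,f(5)=1 ⇒ 2
[q^6] f(1)=1,f(2)=1,f(3)=1,f(6)=1 ⇒ 4
[q^7] f(1)=1,f(7)=1 ⇒ 2
[q^8] f(1)=1,f(2)=1,f(4)=1,f(8)=1 ⇒ 4
[q^9] f(1)=1,f(3)=1,f(9)=1 ⇒ 3
q^10  k|10↦f(k): 10:1 5:1 2:1 1:1  a_10=4
n=11: 11·1 1·11  f→[1+1]=2

2, 4, 2, 4, 3, 4, 2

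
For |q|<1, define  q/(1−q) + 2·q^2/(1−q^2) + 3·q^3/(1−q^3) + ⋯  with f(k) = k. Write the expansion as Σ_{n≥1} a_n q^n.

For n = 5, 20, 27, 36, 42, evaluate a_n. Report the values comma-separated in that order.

6, 42, 40, 91, 96

[q^5] f(1)=1,f(5)=5 ⇒ 6
[q^20] f(1)=1,f(2)=2,f(4)=4,f(5)=5,f(10)=10,f(20)=20 ⇒ 42
[q^27] f(27)=27,f(9)=9,f(3)=3,f(1)=1 ⇒ 40
[q^36] f(36)=36,f(18)=18,f(12)=12,f(9)=9,f(6)=6,f(4)=4,f(3)=3,f(2)=2,f(1)=1 ⇒ 91
[q^42] f(42)=42,f(21)=21,f(14)=14,f(7)=7,f(6)=6,f(3)=3,f(2)=2,f(1)=1 ⇒ 96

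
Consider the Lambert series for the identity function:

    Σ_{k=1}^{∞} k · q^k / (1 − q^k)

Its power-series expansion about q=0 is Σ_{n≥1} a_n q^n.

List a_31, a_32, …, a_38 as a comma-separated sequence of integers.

32, 63, 48, 54, 48, 91, 38, 60

n=31: 31·1 1·31  f→[31+1]=32
[q^32] f(32)=32,f(16)=16,f(8)=8,f(4)=4,f(2)=2,f(1)=1 ⇒ 63
[q^33] f(33)=33,f(11)=11,f(3)=3,f(1)=1 ⇒ 48
d|34:{1,2,17,34}  Σf=1+2+17+34=54
n=35: 35·1 7·5 5·7 1·35  f→[35+7+5+1]=48
q^36  k|36↦f(k): 1:1 2:2 3:3 4:4 6:6 9:9 12:12 18:18 36:36  a_36=91
q^37  k|37↦f(k): 37:37 1:1  a_37=38
[q^38] f(38)=38,f(19)=19,f(2)=2,f(1)=1 ⇒ 60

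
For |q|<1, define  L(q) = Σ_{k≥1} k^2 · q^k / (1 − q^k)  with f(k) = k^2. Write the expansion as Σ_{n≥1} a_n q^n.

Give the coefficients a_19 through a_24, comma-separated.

d|19:{19,1}  Σf=361+1=362
d|20:{1,2,4,5,10,20}  Σf=1+4+16+25+100+400=546
q^21  k|21↦f(k): 21:441 7:49 3:9 1:1  a_21=500
n=22: 22·1 11·2 2·11 1·22  f→[484+121+4+1]=610
[q^23] f(23)=529,f(1)=1 ⇒ 530
n=24: 1·24 2·12 3·8 4·6 6·4 8·3 12·2 24·1  f→[1+4+9+16+36+64+144+576]=850

362, 546, 500, 610, 530, 850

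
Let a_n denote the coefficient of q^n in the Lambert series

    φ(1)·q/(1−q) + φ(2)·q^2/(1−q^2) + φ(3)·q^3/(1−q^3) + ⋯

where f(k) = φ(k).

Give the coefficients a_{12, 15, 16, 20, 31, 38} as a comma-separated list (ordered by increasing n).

q^12  k|12↦φ(k): 12:4 6:2 4:2 3:2 2:1 1:1  a_12=12
d|15:{15,5,3,1}  Σφ=8+4+2+1=15
q^16  k|16↦φ(k): 1:1 2:1 4:2 8:4 16:8  a_16=16
q^20  k|20↦φ(k): 1:1 2:1 4:2 5:4 10:4 20:8  a_20=20
[q^31] φ(1)=1,φ(31)=30 ⇒ 31
n=38: 38·1 19·2 2·19 1·38  φ→[18+18+1+1]=38

12, 15, 16, 20, 31, 38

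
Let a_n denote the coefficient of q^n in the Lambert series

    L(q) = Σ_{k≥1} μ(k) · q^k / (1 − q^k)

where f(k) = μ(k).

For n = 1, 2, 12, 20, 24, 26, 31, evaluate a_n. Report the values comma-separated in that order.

1, 0, 0, 0, 0, 0, 0

n=1: 1·1  μ→[1]=1
q^2  k|2↦μ(k): 1:1 2:-1  a_2=0
n=12: 1·12 2·6 3·4 4·3 6·2 12·1  μ→[1+(-1)+(-1)+0+1+0]=0
q^20  k|20↦μ(k): 20:0 10:1 5:-1 4:0 2:-1 1:1  a_20=0
n=24: 1·24 2·12 3·8 4·6 6·4 8·3 12·2 24·1  μ→[1+(-1)+(-1)+0+1+0+0+0]=0
[q^26] μ(1)=1,μ(2)=-1,μ(13)=-1,μ(26)=1 ⇒ 0
n=31: 1·31 31·1  μ→[1+(-1)]=0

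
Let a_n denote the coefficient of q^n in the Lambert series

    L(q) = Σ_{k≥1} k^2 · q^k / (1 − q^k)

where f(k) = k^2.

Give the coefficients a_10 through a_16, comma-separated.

d|10:{1,2,5,10}  Σf=1+4+25+100=130
[q^11] f(11)=121,f(1)=1 ⇒ 122
q^12  k|12↦f(k): 1:1 2:4 3:9 4:16 6:36 12:144  a_12=210
n=13: 13·1 1·13  f→[169+1]=170
n=14: 14·1 7·2 2·7 1·14  f→[196+49+4+1]=250
d|15:{15,5,3,1}  Σf=225+25+9+1=260
n=16: 16·1 8·2 4·4 2·8 1·16  f→[256+64+16+4+1]=341

130, 122, 210, 170, 250, 260, 341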